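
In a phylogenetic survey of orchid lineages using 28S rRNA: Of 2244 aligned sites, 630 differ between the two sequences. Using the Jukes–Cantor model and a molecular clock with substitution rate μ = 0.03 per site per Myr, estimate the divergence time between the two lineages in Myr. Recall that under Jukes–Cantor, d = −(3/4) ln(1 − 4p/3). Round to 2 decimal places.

p = 630/2244 ≈ 0.280749.
d = −(3/4) ln(1 − 4p/3) = −0.75 ln(1 − 0.374332) = −0.75 ln(0.625668)
  = −0.75 × (-0.468935) = 0.351701 substitutions/site.
Under a molecular clock d = 2μt, so t = d/(2μ) = 0.351701 / (2 × 0.03) = 5.86 Myr.

5.86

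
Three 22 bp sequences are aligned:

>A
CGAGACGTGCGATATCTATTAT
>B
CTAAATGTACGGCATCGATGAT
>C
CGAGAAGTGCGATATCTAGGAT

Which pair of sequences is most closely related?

A and C

A–B: 8/22 differ, p = 0.364, d = 0.497.
A–C: 3/22 differ, p = 0.136, d = 0.151.
B–C: 8/22 differ, p = 0.364, d = 0.497.
The smallest distance is between A and C.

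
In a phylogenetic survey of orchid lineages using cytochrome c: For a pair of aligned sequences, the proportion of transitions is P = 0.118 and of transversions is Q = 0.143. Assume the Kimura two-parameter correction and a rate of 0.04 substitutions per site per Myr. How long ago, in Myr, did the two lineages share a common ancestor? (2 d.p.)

Under the Kimura two-parameter model, d = −½ ln(1 − 2P − Q) − ¼ ln(1 − 2Q).
1 − 2P − Q = 0.621, giving −½ ln(0.621) = 0.238212.
1 − 2Q = 0.714, giving −¼ ln(0.714) = 0.084218.
d = 0.238212 + 0.084218 = 0.322430.
Under a molecular clock d = 2μt, so t = d/(2μ) = 0.322430 / (2 × 0.04) = 4.03 Myr.

4.03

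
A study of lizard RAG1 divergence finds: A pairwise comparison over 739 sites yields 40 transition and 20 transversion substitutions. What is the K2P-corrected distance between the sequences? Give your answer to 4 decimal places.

0.0866

P = 40/739 ≈ 0.054127 and Q = 20/739 ≈ 0.027064.
Under the Kimura two-parameter model, d = −½ ln(1 − 2P − Q) − ¼ ln(1 − 2Q).
1 − 2P − Q = 0.864682, giving −½ ln(0.864682) = 0.072697.
1 − 2Q = 0.945872, giving −¼ ln(0.945872) = 0.013912.
d = 0.072697 + 0.013912 = 0.086609.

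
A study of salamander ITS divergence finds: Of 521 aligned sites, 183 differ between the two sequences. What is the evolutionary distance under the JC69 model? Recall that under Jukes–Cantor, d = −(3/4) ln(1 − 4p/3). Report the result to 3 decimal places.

0.474

p = 183/521 ≈ 0.351248.
d = −(3/4) ln(1 − 4p/3) = −0.75 ln(1 − 0.468331) = −0.75 ln(0.531669)
  = −0.75 × (-0.631734) = 0.473801 substitutions/site.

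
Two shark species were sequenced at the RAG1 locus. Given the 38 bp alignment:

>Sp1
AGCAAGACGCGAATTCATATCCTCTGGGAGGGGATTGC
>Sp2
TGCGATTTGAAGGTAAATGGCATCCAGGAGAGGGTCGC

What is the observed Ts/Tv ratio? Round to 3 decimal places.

1.375

Transitions are A↔G and C↔T; transversions are all other mismatches.
Transitions: 11. Transversions: 8.
R = 11/8 = 1.375.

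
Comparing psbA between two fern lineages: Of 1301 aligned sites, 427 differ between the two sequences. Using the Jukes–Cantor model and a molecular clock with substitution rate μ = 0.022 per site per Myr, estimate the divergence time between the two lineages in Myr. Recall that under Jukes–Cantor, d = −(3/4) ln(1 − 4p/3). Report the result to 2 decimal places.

9.81

p = 427/1301 ≈ 0.328209.
d = −(3/4) ln(1 − 4p/3) = −0.75 ln(1 − 0.437612) = −0.75 ln(0.562388)
  = −0.75 × (-0.575563) = 0.431672 substitutions/site.
Under a molecular clock d = 2μt, so t = d/(2μ) = 0.431672 / (2 × 0.022) = 9.81 Myr.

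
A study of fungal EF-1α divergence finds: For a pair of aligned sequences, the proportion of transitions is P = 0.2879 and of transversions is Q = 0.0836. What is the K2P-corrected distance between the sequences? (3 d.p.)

0.584

Under the Kimura two-parameter model, d = −½ ln(1 − 2P − Q) − ¼ ln(1 − 2Q).
1 − 2P − Q = 0.3406, giving −½ ln(0.3406) = 0.538523.
1 − 2Q = 0.8328, giving −¼ ln(0.8328) = 0.045740.
d = 0.538523 + 0.045740 = 0.584263.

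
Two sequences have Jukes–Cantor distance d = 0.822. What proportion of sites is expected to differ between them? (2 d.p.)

p = (3/4)(1 − e^(−4d/3)) = 0.75 × (1 − e^(-1.096)) = 0.75 × (1 − 0.334205) = 0.499346.

0.50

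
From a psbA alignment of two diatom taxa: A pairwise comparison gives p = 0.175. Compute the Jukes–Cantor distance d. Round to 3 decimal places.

d = −(3/4) ln(1 − 4p/3) = −0.75 ln(1 − 0.233333) = −0.75 ln(0.766667)
  = −0.75 × (-0.265703) = 0.199277 substitutions/site.

0.199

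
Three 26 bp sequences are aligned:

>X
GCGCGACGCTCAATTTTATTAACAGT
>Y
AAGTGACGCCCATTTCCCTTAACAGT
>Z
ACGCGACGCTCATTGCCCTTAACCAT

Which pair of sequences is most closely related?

X–Y: 8/26 differ, p = 0.308, d = 0.396.
X–Z: 8/26 differ, p = 0.308, d = 0.396.
Y–Z: 6/26 differ, p = 0.231, d = 0.276.
The smallest distance is between Y and Z.

Y and Z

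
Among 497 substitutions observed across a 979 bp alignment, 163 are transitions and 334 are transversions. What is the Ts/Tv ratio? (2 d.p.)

0.49

R = 163/334 = 0.488023… ≈ 0.49 (to 2 d.p.).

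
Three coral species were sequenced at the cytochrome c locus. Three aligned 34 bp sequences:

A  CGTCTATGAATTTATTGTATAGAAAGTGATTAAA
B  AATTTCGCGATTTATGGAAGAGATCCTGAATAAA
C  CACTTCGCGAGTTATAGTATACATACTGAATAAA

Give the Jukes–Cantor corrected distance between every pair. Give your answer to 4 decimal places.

A–B: 14/34 sites differ → p ≈ 0.411765, d = −0.75 ln(1 − 0.54902) = 0.597249 ≈ 0.5972.
A–C: 13/34 sites differ → p ≈ 0.382353, d = −0.75 ln(1 − 0.509804) = 0.534712 ≈ 0.5347.
B–C: 8/34 sites differ → p ≈ 0.235294, d = −0.75 ln(1 − 0.313725) = 0.282358 ≈ 0.2824.

d(A,B) = 0.5972, d(A,C) = 0.5347, d(B,C) = 0.2824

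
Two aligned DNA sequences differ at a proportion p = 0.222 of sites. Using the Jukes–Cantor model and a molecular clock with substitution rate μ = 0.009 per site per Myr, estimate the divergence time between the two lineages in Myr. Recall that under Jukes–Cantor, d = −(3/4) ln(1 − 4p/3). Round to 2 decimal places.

14.62

d = −(3/4) ln(1 − 4p/3) = −0.75 ln(1 − 0.296) = −0.75 ln(0.704)
  = −0.75 × (-0.350977) = 0.263233 substitutions/site.
Under a molecular clock d = 2μt, so t = d/(2μ) = 0.263233 / (2 × 0.009) = 14.62 Myr.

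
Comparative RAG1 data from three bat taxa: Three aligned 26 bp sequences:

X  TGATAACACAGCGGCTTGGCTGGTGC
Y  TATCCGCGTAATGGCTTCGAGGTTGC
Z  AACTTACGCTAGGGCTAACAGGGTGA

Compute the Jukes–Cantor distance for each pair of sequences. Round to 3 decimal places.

d(X,Y) = 0.824, d(X,Z) = 0.949, d(Y,Z) = 0.824

X–Y: 13/26 sites differ → p = 0.5, d = −0.75 ln(1 − 0.666667) = 0.823960 ≈ 0.824.
X–Z: 14/26 sites differ → p ≈ 0.538462, d = −0.75 ln(1 − 0.717949) = 0.949251 ≈ 0.949.
Y–Z: 13/26 sites differ → p = 0.5, d = −0.75 ln(1 − 0.666667) = 0.823960 ≈ 0.824.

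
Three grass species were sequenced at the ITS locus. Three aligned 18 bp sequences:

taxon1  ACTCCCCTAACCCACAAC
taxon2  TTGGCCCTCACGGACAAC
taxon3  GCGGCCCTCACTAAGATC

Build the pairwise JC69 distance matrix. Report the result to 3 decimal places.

taxon1–taxon2: 7/18 sites differ → p ≈ 0.388889, d = −0.75 ln(1 − 0.518519) = 0.548166 ≈ 0.548.
taxon1–taxon3: 8/18 sites differ → p ≈ 0.444444, d = −0.75 ln(1 − 0.592592) = 0.673455 ≈ 0.673.
taxon2–taxon3: 6/18 sites differ → p ≈ 0.333333, d = −0.75 ln(1 − 0.444444) = 0.440839 ≈ 0.441.

d(taxon1,taxon2) = 0.548, d(taxon1,taxon3) = 0.673, d(taxon2,taxon3) = 0.441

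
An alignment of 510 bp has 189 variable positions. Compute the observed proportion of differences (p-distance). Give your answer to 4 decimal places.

p = 189/510 = 0.370588… ≈ 0.3706 (to 4 d.p.).

0.3706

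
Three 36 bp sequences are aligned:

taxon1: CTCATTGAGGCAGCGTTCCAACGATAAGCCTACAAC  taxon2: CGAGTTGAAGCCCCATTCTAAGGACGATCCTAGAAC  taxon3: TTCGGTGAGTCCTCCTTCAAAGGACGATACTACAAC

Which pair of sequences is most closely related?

taxon2 and taxon3

taxon1–taxon2: 13/36 differ, p = 0.361, d = 0.493.
taxon1–taxon3: 13/36 differ, p = 0.361, d = 0.493.
taxon2–taxon3: 11/36 differ, p = 0.306, d = 0.392.
The smallest distance is between taxon2 and taxon3.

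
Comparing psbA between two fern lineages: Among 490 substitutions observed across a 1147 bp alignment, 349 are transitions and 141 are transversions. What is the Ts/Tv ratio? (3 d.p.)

R = 349/141 = 2.475177… ≈ 2.475 (to 3 d.p.).

2.475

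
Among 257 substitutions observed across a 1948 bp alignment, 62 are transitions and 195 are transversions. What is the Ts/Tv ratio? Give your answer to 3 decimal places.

R = 62/195 = 0.317948… ≈ 0.318 (to 3 d.p.).

0.318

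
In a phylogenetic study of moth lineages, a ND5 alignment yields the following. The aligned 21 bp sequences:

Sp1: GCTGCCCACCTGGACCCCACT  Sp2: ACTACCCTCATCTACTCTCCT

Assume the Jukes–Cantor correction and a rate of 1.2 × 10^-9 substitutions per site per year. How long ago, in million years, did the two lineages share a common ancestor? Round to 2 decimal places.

The sequences differ at 9 of 21 sites (1, 4, 8, 10, 12, 13, 16, 18, 19), so p = 9/21 ≈ 0.428571.
d = −(3/4) ln(1 − 4p/3) = −0.75 ln(1 − 0.571428) = −0.75 ln(0.428572)
  = −0.75 × (-0.847297) = 0.635473 substitutions/site.
Under a molecular clock d = 2μt, so t = d/(2μ) = 0.635473 / (2 × 1.2 × 10^-9) = 264.78 million years.

264.78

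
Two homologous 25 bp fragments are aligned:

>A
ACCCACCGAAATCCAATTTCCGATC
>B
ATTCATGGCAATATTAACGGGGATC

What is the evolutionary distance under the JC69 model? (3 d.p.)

0.886

The sequences differ at 13 of 25 sites, so p = 13/25 = 0.52.
d = −(3/4) ln(1 − 4p/3) = −0.75 ln(1 − 0.693333) = −0.75 ln(0.306667)
  = −0.75 × (-1.181993) = 0.886495 substitutions/site.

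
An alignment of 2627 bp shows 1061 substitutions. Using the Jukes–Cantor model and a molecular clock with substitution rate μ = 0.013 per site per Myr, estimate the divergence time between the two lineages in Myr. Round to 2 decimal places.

p = 1061/2627 ≈ 0.403883.
d = −(3/4) ln(1 − 4p/3) = −0.75 ln(1 − 0.538511) = −0.75 ln(0.461489)
  = −0.75 × (-0.773297) = 0.579973 substitutions/site.
Under a molecular clock d = 2μt, so t = d/(2μ) = 0.579973 / (2 × 0.013) = 22.31 Myr.

22.31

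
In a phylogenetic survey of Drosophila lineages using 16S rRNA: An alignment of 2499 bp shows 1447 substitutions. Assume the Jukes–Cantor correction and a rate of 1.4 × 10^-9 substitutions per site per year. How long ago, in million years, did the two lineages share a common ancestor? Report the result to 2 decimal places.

396.05

p = 1447/2499 ≈ 0.579032.
d = −(3/4) ln(1 − 4p/3) = −0.75 ln(1 − 0.772043) = −0.75 ln(0.227957)
  = −0.75 × (-1.478598) = 1.108949 substitutions/site.
Under a molecular clock d = 2μt, so t = d/(2μ) = 1.108949 / (2 × 1.4 × 10^-9) = 396.05 million years.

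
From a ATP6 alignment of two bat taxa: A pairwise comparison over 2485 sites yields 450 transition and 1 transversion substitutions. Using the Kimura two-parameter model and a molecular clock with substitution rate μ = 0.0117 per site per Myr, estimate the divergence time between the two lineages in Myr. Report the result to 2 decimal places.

9.63

P = 450/2485 ≈ 0.181087 and Q = 1/2485 ≈ 0.000402.
Under the Kimura two-parameter model, d = −½ ln(1 − 2P − Q) − ¼ ln(1 − 2Q).
1 − 2P − Q = 0.637424, giving −½ ln(0.637424) = 0.225160.
1 − 2Q = 0.999196, giving −¼ ln(0.999196) = 0.000201.
d = 0.225160 + 0.000201 = 0.225361.
Under a molecular clock d = 2μt, so t = d/(2μ) = 0.225361 / (2 × 0.0117) = 9.63 Myr.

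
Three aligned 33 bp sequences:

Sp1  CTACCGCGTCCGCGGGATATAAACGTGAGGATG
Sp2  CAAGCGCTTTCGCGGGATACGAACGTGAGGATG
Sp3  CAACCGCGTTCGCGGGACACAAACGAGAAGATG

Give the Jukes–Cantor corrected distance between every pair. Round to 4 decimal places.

d(Sp1,Sp2) = 0.2082, d(Sp1,Sp3) = 0.2082, d(Sp2,Sp3) = 0.2082

Sp1–Sp2: 6/33 sites differ → p ≈ 0.181818, d = −0.75 ln(1 − 0.242424) = 0.208224 ≈ 0.2082.
Sp1–Sp3: 6/33 sites differ → p ≈ 0.181818, d = −0.75 ln(1 − 0.242424) = 0.208224 ≈ 0.2082.
Sp2–Sp3: 6/33 sites differ → p ≈ 0.181818, d = −0.75 ln(1 − 0.242424) = 0.208224 ≈ 0.2082.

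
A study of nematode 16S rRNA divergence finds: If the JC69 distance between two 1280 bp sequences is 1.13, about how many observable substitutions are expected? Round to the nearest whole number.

Invert JC69: p = (3/4)(1 − e^(−4d/3)) = 0.75 × (1 − e^(-1.506667)) = 0.75 × (1 − 0.221647) = 0.583765.
Expected differing sites = pL ≈ 0.583765 × 1280 = 747.2192 ≈ 747.

747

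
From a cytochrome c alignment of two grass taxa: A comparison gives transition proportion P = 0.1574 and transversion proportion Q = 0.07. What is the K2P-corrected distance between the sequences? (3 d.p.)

0.281

Under the Kimura two-parameter model, d = −½ ln(1 − 2P − Q) − ¼ ln(1 − 2Q).
1 − 2P − Q = 0.6152, giving −½ ln(0.6152) = 0.242904.
1 − 2Q = 0.86, giving −¼ ln(0.86) = 0.037706.
d = 0.242904 + 0.037706 = 0.280610.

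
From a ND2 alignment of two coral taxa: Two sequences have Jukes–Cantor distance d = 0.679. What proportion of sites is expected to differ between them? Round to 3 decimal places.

0.447

p = (3/4)(1 − e^(−4d/3)) = 0.75 × (1 − e^(-0.905333)) = 0.75 × (1 − 0.404407) = 0.446695.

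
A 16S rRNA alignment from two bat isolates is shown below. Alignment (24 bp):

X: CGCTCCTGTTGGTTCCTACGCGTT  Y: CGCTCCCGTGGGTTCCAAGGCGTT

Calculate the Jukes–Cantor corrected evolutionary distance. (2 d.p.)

The sequences differ at 4 of 24 sites (7, 10, 17, 19), so p = 4/24 ≈ 0.166667.
d = −(3/4) ln(1 − 4p/3) = −0.75 ln(1 − 0.222223) = −0.75 ln(0.777777)
  = −0.75 × (-0.251315) = 0.188486 substitutions/site.

0.19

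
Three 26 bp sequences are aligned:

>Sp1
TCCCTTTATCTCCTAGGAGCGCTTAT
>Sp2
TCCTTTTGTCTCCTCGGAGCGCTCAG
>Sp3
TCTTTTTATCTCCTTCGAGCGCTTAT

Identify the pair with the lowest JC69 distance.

Sp1 and Sp3

Sp1–Sp2: 5/26 differ, p = 0.192, d = 0.222.
Sp1–Sp3: 4/26 differ, p = 0.154, d = 0.172.
Sp2–Sp3: 6/26 differ, p = 0.231, d = 0.276.
The smallest distance is between Sp1 and Sp3.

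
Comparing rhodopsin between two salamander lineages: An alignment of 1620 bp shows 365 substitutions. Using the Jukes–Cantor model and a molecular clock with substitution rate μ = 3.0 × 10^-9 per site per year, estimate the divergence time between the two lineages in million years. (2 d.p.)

p = 365/1620 ≈ 0.225309.
d = −(3/4) ln(1 − 4p/3) = −0.75 ln(1 − 0.300412) = −0.75 ln(0.699588)
  = −0.75 × (-0.357264) = 0.267948 substitutions/site.
Under a molecular clock d = 2μt, so t = d/(2μ) = 0.267948 / (2 × 3.0 × 10^-9) = 44.66 million years.

44.66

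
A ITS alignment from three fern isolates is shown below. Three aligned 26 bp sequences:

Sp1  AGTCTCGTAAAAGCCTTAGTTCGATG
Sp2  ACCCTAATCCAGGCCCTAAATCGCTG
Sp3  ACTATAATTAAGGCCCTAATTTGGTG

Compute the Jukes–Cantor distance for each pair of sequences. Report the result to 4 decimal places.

d(Sp1,Sp2) = 0.6228, d(Sp1,Sp3) = 0.5393, d(Sp2,Sp3) = 0.3335

Sp1–Sp2: 11/26 sites differ → p ≈ 0.423077, d = −0.75 ln(1 − 0.564103) = 0.622762 ≈ 0.6228.
Sp1–Sp3: 10/26 sites differ → p ≈ 0.384615, d = −0.75 ln(1 − 0.51282) = 0.539341 ≈ 0.5393.
Sp2–Sp3: 7/26 sites differ → p ≈ 0.269231, d = −0.75 ln(1 − 0.358975) = 0.333515 ≈ 0.3335.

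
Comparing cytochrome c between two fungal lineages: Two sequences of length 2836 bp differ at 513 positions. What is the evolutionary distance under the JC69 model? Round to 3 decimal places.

p = 513/2836 ≈ 0.180889.
d = −(3/4) ln(1 − 4p/3) = −0.75 ln(1 − 0.241185) = −0.75 ln(0.758815)
  = −0.75 × (-0.275997) = 0.206998 substitutions/site.

0.207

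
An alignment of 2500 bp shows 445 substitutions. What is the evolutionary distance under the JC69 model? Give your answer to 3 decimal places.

p = 445/2500 = 0.178.
d = −(3/4) ln(1 − 4p/3) = −0.75 ln(1 − 0.237333) = −0.75 ln(0.762667)
  = −0.75 × (-0.270934) = 0.203201 substitutions/site.

0.203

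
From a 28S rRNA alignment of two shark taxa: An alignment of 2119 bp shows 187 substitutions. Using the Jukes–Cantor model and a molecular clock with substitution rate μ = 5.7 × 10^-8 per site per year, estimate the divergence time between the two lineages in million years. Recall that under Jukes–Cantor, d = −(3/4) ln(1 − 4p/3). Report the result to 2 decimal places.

p = 187/2119 ≈ 0.088249.
d = −(3/4) ln(1 − 4p/3) = −0.75 ln(1 − 0.117665) = −0.75 ln(0.882335)
  = −0.75 × (-0.125183) = 0.093887 substitutions/site.
Under a molecular clock d = 2μt, so t = d/(2μ) = 0.093887 / (2 × 5.7 × 10^-8) = 0.82 million years.

0.82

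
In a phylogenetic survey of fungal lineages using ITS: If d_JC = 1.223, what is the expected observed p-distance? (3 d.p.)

0.603

p = (3/4)(1 − e^(−4d/3)) = 0.75 × (1 − e^(-1.630667)) = 0.75 × (1 − 0.195799) = 0.603151.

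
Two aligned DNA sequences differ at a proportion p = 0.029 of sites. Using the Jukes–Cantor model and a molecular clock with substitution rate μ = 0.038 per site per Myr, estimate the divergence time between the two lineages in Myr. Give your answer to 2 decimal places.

0.39

d = −(3/4) ln(1 − 4p/3) = −0.75 ln(1 − 0.038667) = −0.75 ln(0.961333)
  = −0.75 × (-0.039434) = 0.029576 substitutions/site.
Under a molecular clock d = 2μt, so t = d/(2μ) = 0.029576 / (2 × 0.038) = 0.39 Myr.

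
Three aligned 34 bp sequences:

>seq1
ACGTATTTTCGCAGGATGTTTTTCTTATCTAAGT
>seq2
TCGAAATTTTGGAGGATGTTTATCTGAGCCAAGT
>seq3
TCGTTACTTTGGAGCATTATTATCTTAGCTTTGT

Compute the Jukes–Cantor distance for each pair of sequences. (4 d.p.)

seq1–seq2: 9/34 sites differ → p ≈ 0.264706, d = −0.75 ln(1 − 0.352941) = 0.326488 ≈ 0.3265.
seq1–seq3: 13/34 sites differ → p ≈ 0.382353, d = −0.75 ln(1 − 0.509804) = 0.534712 ≈ 0.5347.
seq2–seq3: 10/34 sites differ → p ≈ 0.294118, d = −0.75 ln(1 − 0.392157) = 0.373379 ≈ 0.3734.

d(seq1,seq2) = 0.3265, d(seq1,seq3) = 0.5347, d(seq2,seq3) = 0.3734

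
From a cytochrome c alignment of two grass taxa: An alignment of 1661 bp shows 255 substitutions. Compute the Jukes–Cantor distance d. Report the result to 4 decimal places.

0.1718

p = 255/1661 ≈ 0.153522.
d = −(3/4) ln(1 − 4p/3) = −0.75 ln(1 − 0.204696) = −0.75 ln(0.795304)
  = −0.75 × (-0.229031) = 0.171773 substitutions/site.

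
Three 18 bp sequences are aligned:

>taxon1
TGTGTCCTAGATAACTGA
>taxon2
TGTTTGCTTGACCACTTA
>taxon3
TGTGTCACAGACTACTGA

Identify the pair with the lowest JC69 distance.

taxon1–taxon2: 6/18 differ, p = 0.333, d = 0.441.
taxon1–taxon3: 4/18 differ, p = 0.222, d = 0.264.
taxon2–taxon3: 7/18 differ, p = 0.389, d = 0.548.
The smallest distance is between taxon1 and taxon3.

taxon1 and taxon3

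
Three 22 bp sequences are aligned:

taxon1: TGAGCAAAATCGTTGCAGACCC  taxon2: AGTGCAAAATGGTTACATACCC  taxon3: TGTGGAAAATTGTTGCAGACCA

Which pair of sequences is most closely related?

taxon1 and taxon3

taxon1–taxon2: 5/22 differ, p = 0.227, d = 0.271.
taxon1–taxon3: 4/22 differ, p = 0.182, d = 0.208.
taxon2–taxon3: 6/22 differ, p = 0.273, d = 0.339.
The smallest distance is between taxon1 and taxon3.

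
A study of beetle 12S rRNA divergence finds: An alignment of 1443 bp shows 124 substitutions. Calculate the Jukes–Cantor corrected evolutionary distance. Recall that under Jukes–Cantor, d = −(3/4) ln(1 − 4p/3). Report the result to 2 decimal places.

0.09

p = 124/1443 ≈ 0.085932.
d = −(3/4) ln(1 − 4p/3) = −0.75 ln(1 − 0.114576) = −0.75 ln(0.885424)
  = −0.75 × (-0.121689) = 0.091267 substitutions/site.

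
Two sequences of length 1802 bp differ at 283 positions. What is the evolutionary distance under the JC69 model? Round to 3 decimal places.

p = 283/1802 ≈ 0.157048.
d = −(3/4) ln(1 − 4p/3) = −0.75 ln(1 − 0.209397) = −0.75 ln(0.790603)
  = −0.75 × (-0.234959) = 0.176219 substitutions/site.

0.176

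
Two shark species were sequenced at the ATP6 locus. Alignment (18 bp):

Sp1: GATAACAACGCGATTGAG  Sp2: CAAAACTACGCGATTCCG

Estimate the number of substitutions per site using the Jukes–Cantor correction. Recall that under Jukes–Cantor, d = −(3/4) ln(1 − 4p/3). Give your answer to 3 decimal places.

0.347

The sequences differ at 5 of 18 sites (1, 3, 7, 16, 17), so p = 5/18 ≈ 0.277778.
d = −(3/4) ln(1 − 4p/3) = −0.75 ln(1 − 0.370371) = −0.75 ln(0.629629)
  = −0.75 × (-0.462625) = 0.346969 substitutions/site.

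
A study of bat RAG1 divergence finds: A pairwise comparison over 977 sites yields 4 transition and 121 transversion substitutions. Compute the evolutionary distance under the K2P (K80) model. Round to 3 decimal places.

P = 4/977 ≈ 0.004094 and Q = 121/977 ≈ 0.123849.
Under the Kimura two-parameter model, d = −½ ln(1 − 2P − Q) − ¼ ln(1 − 2Q).
1 − 2P − Q = 0.867963, giving −½ ln(0.867963) = 0.070803.
1 − 2Q = 0.752302, giving −¼ ln(0.752302) = 0.071154.
d = 0.070803 + 0.071154 = 0.141957.

0.142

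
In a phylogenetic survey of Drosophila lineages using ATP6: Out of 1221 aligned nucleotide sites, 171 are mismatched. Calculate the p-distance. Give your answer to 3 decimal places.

p = 171/1221 = 0.140049… ≈ 0.140 (to 3 d.p.).

0.140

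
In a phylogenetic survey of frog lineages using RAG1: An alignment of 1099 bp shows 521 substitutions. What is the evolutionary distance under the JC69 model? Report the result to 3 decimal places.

p = 521/1099 ≈ 0.474067.
d = −(3/4) ln(1 − 4p/3) = −0.75 ln(1 − 0.632089) = −0.75 ln(0.367911)
  = −0.75 × (-0.999914) = 0.749936 substitutions/site.

0.750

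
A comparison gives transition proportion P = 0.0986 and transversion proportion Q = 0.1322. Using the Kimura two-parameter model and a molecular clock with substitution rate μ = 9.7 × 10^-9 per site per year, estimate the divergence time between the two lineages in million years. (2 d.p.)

Under the Kimura two-parameter model, d = −½ ln(1 − 2P − Q) − ¼ ln(1 − 2Q).
1 − 2P − Q = 0.6706, giving −½ ln(0.6706) = 0.199791.
1 − 2Q = 0.7356, giving −¼ ln(0.7356) = 0.076767.
d = 0.199791 + 0.076767 = 0.276558.
Under a molecular clock d = 2μt, so t = d/(2μ) = 0.276558 / (2 × 9.7 × 10^-9) = 14.26 million years.

14.26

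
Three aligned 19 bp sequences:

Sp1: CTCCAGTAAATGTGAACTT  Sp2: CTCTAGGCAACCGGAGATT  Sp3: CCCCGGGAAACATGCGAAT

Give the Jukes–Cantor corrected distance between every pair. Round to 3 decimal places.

Sp1–Sp2: 8/19 sites differ → p ≈ 0.421053, d = −0.75 ln(1 − 0.561404) = 0.618132 ≈ 0.618.
Sp1–Sp3: 9/19 sites differ → p ≈ 0.473684, d = −0.75 ln(1 − 0.631579) = 0.748897 ≈ 0.749.
Sp2–Sp3: 8/19 sites differ → p ≈ 0.421053, d = −0.75 ln(1 − 0.561404) = 0.618132 ≈ 0.618.

d(Sp1,Sp2) = 0.618, d(Sp1,Sp3) = 0.749, d(Sp2,Sp3) = 0.618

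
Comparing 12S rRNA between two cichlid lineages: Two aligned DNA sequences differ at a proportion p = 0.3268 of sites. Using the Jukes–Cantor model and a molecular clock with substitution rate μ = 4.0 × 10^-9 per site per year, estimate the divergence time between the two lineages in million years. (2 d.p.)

d = −(3/4) ln(1 − 4p/3) = −0.75 ln(1 − 0.435733) = −0.75 ln(0.564267)
  = −0.75 × (-0.572228) = 0.429171 substitutions/site.
Under a molecular clock d = 2μt, so t = d/(2μ) = 0.429171 / (2 × 4.0 × 10^-9) = 53.65 million years.

53.65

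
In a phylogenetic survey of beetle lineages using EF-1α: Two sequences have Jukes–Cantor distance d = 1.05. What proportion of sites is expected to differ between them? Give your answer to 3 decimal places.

p = (3/4)(1 − e^(−4d/3)) = 0.75 × (1 − e^(-1.4)) = 0.75 × (1 − 0.246597) = 0.565052.

0.565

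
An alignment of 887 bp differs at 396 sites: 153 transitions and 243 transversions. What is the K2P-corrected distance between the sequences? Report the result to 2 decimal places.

0.68

P = 153/887 ≈ 0.172492 and Q = 243/887 ≈ 0.273957.
Under the Kimura two-parameter model, d = −½ ln(1 − 2P − Q) − ¼ ln(1 − 2Q).
1 − 2P − Q = 0.381059, giving −½ ln(0.381059) = 0.482401.
1 − 2Q = 0.452086, giving −¼ ln(0.452086) = 0.198471.
d = 0.482401 + 0.198471 = 0.680872.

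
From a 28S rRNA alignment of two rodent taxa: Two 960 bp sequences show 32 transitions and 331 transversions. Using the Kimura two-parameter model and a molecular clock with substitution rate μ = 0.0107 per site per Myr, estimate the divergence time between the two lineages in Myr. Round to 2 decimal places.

26.05

P = 32/960 ≈ 0.033333 and Q = 331/960 ≈ 0.344792.
Under the Kimura two-parameter model, d = −½ ln(1 − 2P − Q) − ¼ ln(1 − 2Q).
1 − 2P − Q = 0.588542, giving −½ ln(0.588542) = 0.265053.
1 − 2Q = 0.310416, giving −¼ ln(0.310416) = 0.292460.
d = 0.265053 + 0.292460 = 0.557513.
Under a molecular clock d = 2μt, so t = d/(2μ) = 0.557513 / (2 × 0.0107) = 26.05 Myr.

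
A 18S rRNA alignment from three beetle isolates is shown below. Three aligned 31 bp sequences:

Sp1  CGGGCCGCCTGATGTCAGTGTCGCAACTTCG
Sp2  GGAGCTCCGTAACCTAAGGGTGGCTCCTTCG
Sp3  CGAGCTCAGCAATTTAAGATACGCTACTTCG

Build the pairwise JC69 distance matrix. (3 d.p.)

Sp1–Sp2: 13/31 sites differ → p ≈ 0.419355, d = −0.75 ln(1 − 0.55914) = 0.614271 ≈ 0.614.
Sp1–Sp3: 13/31 sites differ → p ≈ 0.419355, d = −0.75 ln(1 − 0.55914) = 0.614271 ≈ 0.614.
Sp2–Sp3: 10/31 sites differ → p ≈ 0.322581, d = −0.75 ln(1 − 0.430108) = 0.421731 ≈ 0.422.

d(Sp1,Sp2) = 0.614, d(Sp1,Sp3) = 0.614, d(Sp2,Sp3) = 0.422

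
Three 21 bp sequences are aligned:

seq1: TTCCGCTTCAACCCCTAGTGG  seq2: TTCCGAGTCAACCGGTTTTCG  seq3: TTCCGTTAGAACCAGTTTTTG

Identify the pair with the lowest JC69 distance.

seq1–seq2: 7/21 differ, p = 0.333, d = 0.441.
seq1–seq3: 8/21 differ, p = 0.381, d = 0.532.
seq2–seq3: 6/21 differ, p = 0.286, d = 0.360.
The smallest distance is between seq2 and seq3.

seq2 and seq3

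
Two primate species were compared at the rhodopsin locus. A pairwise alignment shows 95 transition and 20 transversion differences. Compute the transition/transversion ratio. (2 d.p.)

4.75

R = 95/20 = 4.75.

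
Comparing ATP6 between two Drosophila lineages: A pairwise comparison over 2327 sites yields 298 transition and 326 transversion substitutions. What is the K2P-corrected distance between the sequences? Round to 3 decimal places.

P = 298/2327 ≈ 0.128062 and Q = 326/2327 ≈ 0.140095.
Under the Kimura two-parameter model, d = −½ ln(1 − 2P − Q) − ¼ ln(1 − 2Q).
1 − 2P − Q = 0.603781, giving −½ ln(0.603781) = 0.252272.
1 − 2Q = 0.71981, giving −¼ ln(0.71981) = 0.082192.
d = 0.252272 + 0.082192 = 0.334464.

0.334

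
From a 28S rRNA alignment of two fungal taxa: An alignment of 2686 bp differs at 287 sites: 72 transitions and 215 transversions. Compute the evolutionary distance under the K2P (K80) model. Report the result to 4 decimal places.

P = 72/2686 ≈ 0.026806 and Q = 215/2686 ≈ 0.080045.
Under the Kimura two-parameter model, d = −½ ln(1 − 2P − Q) − ¼ ln(1 − 2Q).
1 − 2P − Q = 0.866343, giving −½ ln(0.866343) = 0.071737.
1 − 2Q = 0.83991, giving −¼ ln(0.83991) = 0.043615.
d = 0.071737 + 0.043615 = 0.115352.

0.1154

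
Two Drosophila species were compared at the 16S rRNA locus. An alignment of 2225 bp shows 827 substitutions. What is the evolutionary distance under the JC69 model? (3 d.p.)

0.513

p = 827/2225 ≈ 0.371685.
d = −(3/4) ln(1 − 4p/3) = −0.75 ln(1 − 0.49558) = −0.75 ln(0.50442)
  = −0.75 × (-0.684346) = 0.513260 substitutions/site.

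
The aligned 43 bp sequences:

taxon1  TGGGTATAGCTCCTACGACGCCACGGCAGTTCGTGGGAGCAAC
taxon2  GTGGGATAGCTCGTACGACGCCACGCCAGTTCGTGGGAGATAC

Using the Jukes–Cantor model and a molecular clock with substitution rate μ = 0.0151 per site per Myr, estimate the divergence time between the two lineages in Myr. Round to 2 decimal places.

6.08

The sequences differ at 7 of 43 sites (1, 2, 5, 13, 26, 40, 41), so p = 7/43 ≈ 0.162791.
d = −(3/4) ln(1 − 4p/3) = −0.75 ln(1 − 0.217055) = −0.75 ln(0.782945)
  = −0.75 × (-0.244693) = 0.183520 substitutions/site.
Under a molecular clock d = 2μt, so t = d/(2μ) = 0.183520 / (2 × 0.0151) = 6.08 Myr.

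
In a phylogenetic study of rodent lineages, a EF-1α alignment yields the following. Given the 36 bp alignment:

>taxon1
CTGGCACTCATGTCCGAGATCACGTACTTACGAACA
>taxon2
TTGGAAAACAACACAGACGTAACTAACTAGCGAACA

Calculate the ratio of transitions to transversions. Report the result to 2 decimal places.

0.25

Transitions are A↔G and C↔T; transversions are all other mismatches.
Transitions: 3. Transversions: 12.
R = 3/12 = 0.25.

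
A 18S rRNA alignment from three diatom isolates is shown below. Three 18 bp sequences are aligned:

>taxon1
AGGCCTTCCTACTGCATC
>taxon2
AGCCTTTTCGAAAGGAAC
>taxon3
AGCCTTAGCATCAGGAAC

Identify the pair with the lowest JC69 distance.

taxon1–taxon2: 8/18 differ, p = 0.444, d = 0.673.
taxon1–taxon3: 9/18 differ, p = 0.500, d = 0.824.
taxon2–taxon3: 5/18 differ, p = 0.278, d = 0.347.
The smallest distance is between taxon2 and taxon3.

taxon2 and taxon3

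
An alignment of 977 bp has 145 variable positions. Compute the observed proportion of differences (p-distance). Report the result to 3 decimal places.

0.148

p = 145/977 = 0.148413… ≈ 0.148 (to 3 d.p.).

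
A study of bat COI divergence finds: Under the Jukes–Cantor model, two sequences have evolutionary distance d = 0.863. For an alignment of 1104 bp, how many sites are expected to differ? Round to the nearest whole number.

566

Invert JC69: p = (3/4)(1 − e^(−4d/3)) = 0.75 × (1 − e^(-1.150667)) = 0.75 × (1 − 0.316426) = 0.512681.
Expected differing sites = pL ≈ 0.512681 × 1104 = 565.999824 ≈ 566.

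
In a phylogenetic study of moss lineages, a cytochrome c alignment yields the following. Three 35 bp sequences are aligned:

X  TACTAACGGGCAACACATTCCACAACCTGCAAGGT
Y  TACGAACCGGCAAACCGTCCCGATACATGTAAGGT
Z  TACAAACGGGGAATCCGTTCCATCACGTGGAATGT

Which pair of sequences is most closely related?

X and Z

X–Y: 11/35 differ, p = 0.314, d = 0.407.
X–Z: 10/35 differ, p = 0.286, d = 0.360.
Y–Z: 11/35 differ, p = 0.314, d = 0.407.
The smallest distance is between X and Z.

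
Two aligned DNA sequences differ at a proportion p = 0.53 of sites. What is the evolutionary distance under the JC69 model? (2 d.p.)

d = −(3/4) ln(1 − 4p/3) = −0.75 ln(1 − 0.706667) = −0.75 ln(0.293333)
  = −0.75 × (-1.226447) = 0.919835 substitutions/site.

0.92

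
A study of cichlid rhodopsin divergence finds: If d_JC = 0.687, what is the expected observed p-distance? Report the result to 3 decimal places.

p = (3/4)(1 − e^(−4d/3)) = 0.75 × (1 − e^(-0.916)) = 0.75 × (1 − 0.400116) = 0.449913.

0.450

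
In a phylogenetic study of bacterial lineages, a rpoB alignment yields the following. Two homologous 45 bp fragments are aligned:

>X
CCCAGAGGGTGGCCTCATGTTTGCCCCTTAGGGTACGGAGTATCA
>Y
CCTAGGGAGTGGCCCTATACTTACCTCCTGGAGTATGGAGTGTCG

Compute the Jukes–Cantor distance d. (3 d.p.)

0.441

The sequences differ at 15 of 45 sites, so p = 15/45 ≈ 0.333333.
d = −(3/4) ln(1 − 4p/3) = −0.75 ln(1 − 0.444444) = −0.75 ln(0.555556)
  = −0.75 × (-0.587786) = 0.440840 substitutions/site.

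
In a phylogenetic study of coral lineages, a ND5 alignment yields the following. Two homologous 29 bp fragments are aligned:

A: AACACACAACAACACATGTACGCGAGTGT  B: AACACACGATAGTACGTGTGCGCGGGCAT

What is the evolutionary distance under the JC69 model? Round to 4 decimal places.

0.4006

The sequences differ at 9 of 29 sites (8, 10, 12, 13, 16, 20, 25, 27, 28), so p = 9/29 ≈ 0.310345.
d = −(3/4) ln(1 − 4p/3) = −0.75 ln(1 − 0.413793) = −0.75 ln(0.586207)
  = −0.75 × (-0.534082) = 0.400562 substitutions/site.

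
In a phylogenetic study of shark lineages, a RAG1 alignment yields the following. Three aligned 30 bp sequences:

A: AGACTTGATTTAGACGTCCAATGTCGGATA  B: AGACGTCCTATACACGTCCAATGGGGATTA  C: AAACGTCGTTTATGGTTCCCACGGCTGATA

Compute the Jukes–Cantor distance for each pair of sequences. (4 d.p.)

d(A,B) = 0.3831, d(A,C) = 0.5716, d(B,C) = 0.6467

A–B: 9/30 sites differ → p = 0.3, d = −0.75 ln(1 − 0.4) = 0.383119 ≈ 0.3831.
A–C: 12/30 sites differ → p = 0.4, d = −0.75 ln(1 − 0.533333) = 0.571605 ≈ 0.5716.
B–C: 13/30 sites differ → p ≈ 0.433333, d = −0.75 ln(1 − 0.577777) = 0.646666 ≈ 0.6467.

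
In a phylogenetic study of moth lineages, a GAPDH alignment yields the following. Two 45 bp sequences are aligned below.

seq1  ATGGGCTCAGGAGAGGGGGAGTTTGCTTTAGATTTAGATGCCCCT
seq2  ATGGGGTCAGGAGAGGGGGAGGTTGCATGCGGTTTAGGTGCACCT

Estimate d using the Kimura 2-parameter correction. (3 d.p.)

0.203

Of 45 sites, 2 differences are transitions and 6 are transversions, so P = 2/45 ≈ 0.044444 and Q = 6/45 ≈ 0.133333.
Under the Kimura two-parameter model, d = −½ ln(1 − 2P − Q) − ¼ ln(1 − 2Q).
1 − 2P − Q = 0.777779, giving −½ ln(0.777779) = 0.125656.
1 − 2Q = 0.733334, giving −¼ ln(0.733334) = 0.077539.
d = 0.125656 + 0.077539 = 0.203195.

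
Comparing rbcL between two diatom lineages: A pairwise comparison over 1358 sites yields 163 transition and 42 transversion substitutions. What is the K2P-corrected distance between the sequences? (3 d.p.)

P = 163/1358 ≈ 0.120029 and Q = 42/1358 ≈ 0.030928.
Under the Kimura two-parameter model, d = −½ ln(1 − 2P − Q) − ¼ ln(1 − 2Q).
1 − 2P − Q = 0.729014, giving −½ ln(0.729014) = 0.158031.
1 − 2Q = 0.938144, giving −¼ ln(0.938144) = 0.015963.
d = 0.158031 + 0.015963 = 0.173994.

0.174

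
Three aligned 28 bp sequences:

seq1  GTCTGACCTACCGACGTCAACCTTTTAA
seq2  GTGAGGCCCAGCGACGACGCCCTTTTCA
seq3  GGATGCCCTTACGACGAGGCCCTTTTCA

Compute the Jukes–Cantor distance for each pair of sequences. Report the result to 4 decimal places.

seq1–seq2: 9/28 sites differ → p ≈ 0.321429, d = −0.75 ln(1 − 0.428572) = 0.419713 ≈ 0.4197.
seq1–seq3: 10/28 sites differ → p ≈ 0.357143, d = −0.75 ln(1 − 0.476191) = 0.484971 ≈ 0.4850.
seq2–seq3: 8/28 sites differ → p ≈ 0.285714, d = −0.75 ln(1 − 0.380952) = 0.359679 ≈ 0.3597.

d(seq1,seq2) = 0.4197, d(seq1,seq3) = 0.4850, d(seq2,seq3) = 0.3597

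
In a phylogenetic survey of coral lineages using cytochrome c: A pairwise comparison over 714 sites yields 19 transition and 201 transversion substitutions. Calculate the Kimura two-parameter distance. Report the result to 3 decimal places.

P = 19/714 ≈ 0.026611 and Q = 201/714 ≈ 0.281513.
Under the Kimura two-parameter model, d = −½ ln(1 − 2P − Q) − ¼ ln(1 − 2Q).
1 − 2P − Q = 0.665265, giving −½ ln(0.665265) = 0.203785.
1 − 2Q = 0.436974, giving −¼ ln(0.436974) = 0.206970.
d = 0.203785 + 0.206970 = 0.410755.

0.411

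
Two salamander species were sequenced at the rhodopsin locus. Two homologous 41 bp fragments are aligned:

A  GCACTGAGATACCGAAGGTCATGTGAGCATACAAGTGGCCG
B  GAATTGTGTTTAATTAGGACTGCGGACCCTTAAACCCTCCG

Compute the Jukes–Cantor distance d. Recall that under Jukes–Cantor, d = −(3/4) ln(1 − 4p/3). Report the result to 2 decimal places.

The sequences differ at 22 of 41 sites, so p = 22/41 ≈ 0.536585.
d = −(3/4) ln(1 − 4p/3) = −0.75 ln(1 − 0.715447) = −0.75 ln(0.284553)
  = −0.75 × (-1.256836) = 0.942627 substitutions/site.

0.94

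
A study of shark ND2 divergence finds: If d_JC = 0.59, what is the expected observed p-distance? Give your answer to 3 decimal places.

p = (3/4)(1 − e^(−4d/3)) = 0.75 × (1 − e^(-0.786667)) = 0.75 × (1 − 0.455360) = 0.408480.

0.408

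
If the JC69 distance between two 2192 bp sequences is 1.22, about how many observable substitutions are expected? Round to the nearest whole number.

Invert JC69: p = (3/4)(1 − e^(−4d/3)) = 0.75 × (1 − e^(-1.626667)) = 0.75 × (1 − 0.196584) = 0.602562.
Expected differing sites = pL ≈ 0.602562 × 2192 = 1320.815904 ≈ 1321.

1321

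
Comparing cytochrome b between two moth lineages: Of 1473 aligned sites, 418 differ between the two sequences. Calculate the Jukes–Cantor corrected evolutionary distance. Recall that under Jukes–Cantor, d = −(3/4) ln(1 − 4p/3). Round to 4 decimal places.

0.3566

p = 418/1473 ≈ 0.283775.
d = −(3/4) ln(1 − 4p/3) = −0.75 ln(1 − 0.378367) = −0.75 ln(0.621633)
  = −0.75 × (-0.475405) = 0.356554 substitutions/site.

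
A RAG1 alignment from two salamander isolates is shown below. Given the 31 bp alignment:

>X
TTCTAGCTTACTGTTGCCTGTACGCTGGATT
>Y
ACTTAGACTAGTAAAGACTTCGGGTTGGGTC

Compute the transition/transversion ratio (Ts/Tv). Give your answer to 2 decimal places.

1.13

Transitions are A↔G and C↔T; transversions are all other mismatches.
Transitions: 9. Transversions: 8.
R = 9/8 = 1.125 ≈ 1.13 (to 2 d.p.).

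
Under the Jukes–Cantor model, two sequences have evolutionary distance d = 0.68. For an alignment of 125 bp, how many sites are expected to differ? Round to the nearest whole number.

Invert JC69: p = (3/4)(1 − e^(−4d/3)) = 0.75 × (1 − e^(-0.906667)) = 0.75 × (1 − 0.403868) = 0.447099.
Expected differing sites = pL ≈ 0.447099 × 125 = 55.887375 ≈ 56.

56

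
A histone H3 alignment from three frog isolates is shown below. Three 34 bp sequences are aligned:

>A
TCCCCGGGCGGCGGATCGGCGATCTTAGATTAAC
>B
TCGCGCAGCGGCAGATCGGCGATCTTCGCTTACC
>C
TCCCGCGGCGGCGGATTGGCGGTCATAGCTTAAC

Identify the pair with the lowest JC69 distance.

A–B: 8/34 differ, p = 0.235, d = 0.282.
A–C: 6/34 differ, p = 0.176, d = 0.201.
B–C: 8/34 differ, p = 0.235, d = 0.282.
The smallest distance is between A and C.

A and C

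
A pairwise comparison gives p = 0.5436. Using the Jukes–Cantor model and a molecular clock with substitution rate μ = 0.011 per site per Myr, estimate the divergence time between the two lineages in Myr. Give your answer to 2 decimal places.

d = −(3/4) ln(1 − 4p/3) = −0.75 ln(1 − 0.7248) = −0.75 ln(0.2752)
  = −0.75 × (-1.290257) = 0.967693 substitutions/site.
Under a molecular clock d = 2μt, so t = d/(2μ) = 0.967693 / (2 × 0.011) = 43.99 Myr.

43.99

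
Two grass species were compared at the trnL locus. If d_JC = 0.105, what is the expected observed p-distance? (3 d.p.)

0.098

p = (3/4)(1 − e^(−4d/3)) = 0.75 × (1 − e^(-0.14)) = 0.75 × (1 − 0.869358) = 0.097982.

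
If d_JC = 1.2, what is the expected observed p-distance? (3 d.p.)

p = (3/4)(1 − e^(−4d/3)) = 0.75 × (1 − e^(-1.6)) = 0.75 × (1 − 0.201897) = 0.598577.

0.599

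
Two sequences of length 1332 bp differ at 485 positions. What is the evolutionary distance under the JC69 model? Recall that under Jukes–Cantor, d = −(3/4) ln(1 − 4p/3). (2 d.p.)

0.50

p = 485/1332 ≈ 0.364114.
d = −(3/4) ln(1 − 4p/3) = −0.75 ln(1 − 0.485485) = −0.75 ln(0.514515)
  = −0.75 × (-0.664531) = 0.498398 substitutions/site.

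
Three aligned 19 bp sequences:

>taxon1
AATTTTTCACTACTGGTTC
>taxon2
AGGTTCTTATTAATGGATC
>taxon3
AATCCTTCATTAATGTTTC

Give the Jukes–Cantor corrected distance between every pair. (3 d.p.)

taxon1–taxon2: 7/19 sites differ → p ≈ 0.368421, d = −0.75 ln(1 − 0.491228) = 0.506816 ≈ 0.507.
taxon1–taxon3: 5/19 sites differ → p ≈ 0.263158, d = −0.75 ln(1 − 0.350877) = 0.324100 ≈ 0.324.
taxon2–taxon3: 8/19 sites differ → p ≈ 0.421053, d = −0.75 ln(1 − 0.561404) = 0.618132 ≈ 0.618.

d(taxon1,taxon2) = 0.507, d(taxon1,taxon3) = 0.324, d(taxon2,taxon3) = 0.618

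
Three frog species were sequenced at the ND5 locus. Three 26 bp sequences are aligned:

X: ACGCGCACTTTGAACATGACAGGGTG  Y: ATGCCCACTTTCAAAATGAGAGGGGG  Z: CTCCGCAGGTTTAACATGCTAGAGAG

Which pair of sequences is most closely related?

X–Y: 6/26 differ, p = 0.231, d = 0.276.
X–Z: 10/26 differ, p = 0.385, d = 0.539.
Y–Z: 11/26 differ, p = 0.423, d = 0.623.
The smallest distance is between X and Y.

X and Y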